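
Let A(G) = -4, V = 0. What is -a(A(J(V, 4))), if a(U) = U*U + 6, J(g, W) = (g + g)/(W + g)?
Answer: -22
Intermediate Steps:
J(g, W) = 2*g/(W + g) (J(g, W) = (2*g)/(W + g) = 2*g/(W + g))
a(U) = 6 + U² (a(U) = U² + 6 = 6 + U²)
-a(A(J(V, 4))) = -(6 + (-4)²) = -(6 + 16) = -1*22 = -22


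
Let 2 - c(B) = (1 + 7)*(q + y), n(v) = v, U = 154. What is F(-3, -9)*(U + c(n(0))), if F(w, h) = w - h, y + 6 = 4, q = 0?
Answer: 1032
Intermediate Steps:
y = -2 (y = -6 + 4 = -2)
c(B) = 18 (c(B) = 2 - (1 + 7)*(0 - 2) = 2 - 8*(-2) = 2 - 1*(-16) = 2 + 16 = 18)
F(-3, -9)*(U + c(n(0))) = (-3 - 1*(-9))*(154 + 18) = (-3 + 9)*172 = 6*172 = 1032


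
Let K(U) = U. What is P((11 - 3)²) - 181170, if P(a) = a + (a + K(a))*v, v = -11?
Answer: -182514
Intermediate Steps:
P(a) = -21*a (P(a) = a + (a + a)*(-11) = a + (2*a)*(-11) = a - 22*a = -21*a)
P((11 - 3)²) - 181170 = -21*(11 - 3)² - 181170 = -21*8² - 181170 = -21*64 - 181170 = -1344 - 181170 = -182514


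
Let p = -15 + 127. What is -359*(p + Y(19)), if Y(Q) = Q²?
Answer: -169807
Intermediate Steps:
p = 112
-359*(p + Y(19)) = -359*(112 + 19²) = -359*(112 + 361) = -359*473 = -169807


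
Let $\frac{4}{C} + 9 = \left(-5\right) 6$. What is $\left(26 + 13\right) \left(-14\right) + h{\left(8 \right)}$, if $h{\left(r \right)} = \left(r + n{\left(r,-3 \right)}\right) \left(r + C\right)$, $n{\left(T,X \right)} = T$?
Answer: $- \frac{16366}{39} \approx -419.64$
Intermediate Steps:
$C = - \frac{4}{39}$ ($C = \frac{4}{-9 - 30} = \frac{4}{-39} = 4 \left(- \frac{1}{39}\right) = - \frac{4}{39} \approx -0.10256$)
$h{\left(r \right)} = 2 r \left(- \frac{4}{39} + r\right)$ ($h{\left(r \right)} = \left(r + r\right) \left(r - \frac{4}{39}\right) = 2 r \left(- \frac{4}{39} + r\right)$)
$\left(26 + 13\right) \left(-14\right) + h{\left(8 \right)} = \left(26 + 13\right) \left(-14\right) + \frac{2}{39} \cdot 8 \left(-4 + 39 \cdot 8\right) = 39 \left(-14\right) + \frac{2}{39} \cdot 8 \left(-4 + 312\right) = -546 + \frac{2}{39} \cdot 8 \cdot 308 = -546 + \frac{4928}{39} = - \frac{16366}{39}$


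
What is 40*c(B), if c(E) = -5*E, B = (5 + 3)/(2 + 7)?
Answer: -1600/9 ≈ -177.78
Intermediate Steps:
B = 8/9 ≈ 0.88889
40*c(B) = 40*(-5*8/9) = 40*(-40/9) = -1600/9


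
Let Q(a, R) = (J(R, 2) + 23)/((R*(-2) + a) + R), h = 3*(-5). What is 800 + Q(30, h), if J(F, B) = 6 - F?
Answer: 36044/45 ≈ 800.98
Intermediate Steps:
h = -15
Q(a, R) = (29 - R)/(a - R) (Q(a, R) = ((6 - R) + 23)/((R*(-2) + a) + R) = (29 - R)/((-2*R + a) + R) = (29 - R)/((a - 2*R) + R) = (29 - R)/(a - R))
800 + Q(30, h) = 800 + (-29 - 15)/(-15 - 1*30) = 800 - 44/(-15 - 30) = 800 - 44/(-45) = 800 - 1/45*(-44) = 800 + 44/45 = 36044/45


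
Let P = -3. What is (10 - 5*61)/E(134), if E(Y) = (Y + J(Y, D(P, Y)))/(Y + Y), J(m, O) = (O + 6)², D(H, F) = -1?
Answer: -79060/159 ≈ -497.23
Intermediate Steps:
J(m, O) = (6 + O)²
E(Y) = (25 + Y)/(2*Y) (E(Y) = (Y + (6 - 1)²)/(Y + Y) = (Y + 5²)/((2*Y)) = (Y + 25)*(1/(2*Y)) = (25 + Y)*(1/(2*Y)) = (25 + Y)/(2*Y))
(10 - 5*61)/E(134) = (10 - 5*61)/(((½)*(25 + 134)/134)) = (10 - 305)/(((½)*(1/134)*159)) = -295/159/268 = -295*268/159 = -79060/159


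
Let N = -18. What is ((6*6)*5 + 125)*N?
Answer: -5490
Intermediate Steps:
((6*6)*5 + 125)*N = ((6*6)*5 + 125)*(-18) = (36*5 + 125)*(-18) = (180 + 125)*(-18) = 305*(-18) = -5490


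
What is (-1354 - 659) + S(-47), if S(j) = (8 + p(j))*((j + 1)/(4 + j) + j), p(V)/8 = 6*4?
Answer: -481559/43 ≈ -11199.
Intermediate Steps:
p(V) = 192 (p(V) = 8*(6*4) = 8*24 = 192)
S(j) = 200*j + 200*(1 + j)/(4 + j) (S(j) = (8 + 192)*((j + 1)/(4 + j) + j) = 200*((1 + j)/(4 + j) + j) = 200*(j + (1 + j)/(4 + j)) = 200*j + 200*(1 + j)/(4 + j))
(-1354 - 659) + S(-47) = (-1354 - 659) + 200*(1 + (-47)**2 + 5*(-47))/(4 - 47) = -2013 + 200*(1 + 2209 - 235)/(-43) = -2013 + 200*(-1/43)*1975 = -2013 - 395000/43 = -481559/43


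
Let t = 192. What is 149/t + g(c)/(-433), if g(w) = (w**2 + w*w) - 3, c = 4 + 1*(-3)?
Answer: 64709/83136 ≈ 0.77835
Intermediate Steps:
c = 1 (c = 4 - 3 = 1)
g(w) = -3 + 2*w**2 (g(w) = (w**2 + w**2) - 3 = 2*w**2 - 3 = -3 + 2*w**2)
149/t + g(c)/(-433) = 149/192 + (-3 + 2*1**2)/(-433) = 149*(1/192) + (-3 + 2*1)*(-1/433) = 149/192 + (-3 + 2)*(-1/433) = 149/192 - 1*(-1/433) = 149/192 + 1/433 = 64709/83136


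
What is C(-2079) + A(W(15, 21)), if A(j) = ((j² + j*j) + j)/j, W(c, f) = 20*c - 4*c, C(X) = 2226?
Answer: 2707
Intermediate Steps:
W(c, f) = 16*c
A(j) = (j + 2*j²)/j (A(j) = ((j² + j²) + j)/j = (2*j² + j)/j = (j + 2*j²)/j)
C(-2079) + A(W(15, 21)) = 2226 + (1 + 2*(16*15)) = 2226 + (1 + 2*240) = 2226 + (1 + 480) = 2226 + 481 = 2707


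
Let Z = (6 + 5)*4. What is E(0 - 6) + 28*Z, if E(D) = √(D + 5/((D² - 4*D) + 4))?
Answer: 1232 + I*√379/8 ≈ 1232.0 + 2.4335*I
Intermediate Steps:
E(D) = √(D + 5/(4 + D² - 4*D))
Z = 44 (Z = 11*4 = 44)
E(0 - 6) + 28*Z = √((5 + (0 - 6)*(4 + (0 - 6)² - 4*(0 - 6)))/(4 + (0 - 6)² - 4*(0 - 6))) + 28*44 = √((5 - 6*(4 + (-6)² - 4*(-6)))/(4 + (-6)² - 4*(-6))) + 1232 = √((5 - 6*(4 + 36 + 24))/(4 + 36 + 24)) + 1232 = √((5 - 6*64)/64) + 1232 = √((5 - 384)/64) + 1232 = √((1/64)*(-379)) + 1232 = √(-379/64) + 1232 = I*√379/8 + 1232 = 1232 + I*√379/8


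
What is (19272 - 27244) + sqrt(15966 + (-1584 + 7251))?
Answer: -7972 + sqrt(21633) ≈ -7824.9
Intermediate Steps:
(19272 - 27244) + sqrt(15966 + (-1584 + 7251)) = -7972 + sqrt(15966 + 5667) = -7972 + sqrt(21633)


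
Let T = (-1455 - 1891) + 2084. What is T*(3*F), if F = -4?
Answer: 15144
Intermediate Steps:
T = -1262 (T = -3346 + 2084 = -1262)
T*(3*F) = -3786*(-4) = -1262*(-12) = 15144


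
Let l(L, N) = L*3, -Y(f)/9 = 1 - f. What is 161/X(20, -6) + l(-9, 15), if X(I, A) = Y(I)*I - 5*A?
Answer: -4043/150 ≈ -26.953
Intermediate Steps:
Y(f) = -9 + 9*f (Y(f) = -9*(1 - f) = -9 + 9*f)
l(L, N) = 3*L
X(I, A) = -5*A + I*(-9 + 9*I) (X(I, A) = (-9 + 9*I)*I - 5*A = I*(-9 + 9*I) - 5*A = -5*A + I*(-9 + 9*I))
161/X(20, -6) + l(-9, 15) = 161/(-5*(-6) + 9*20*(-1 + 20)) + 3*(-9) = 161/(30 + 9*20*19) - 27 = 161/(30 + 3420) - 27 = 161/3450 - 27 = 161*(1/3450) - 27 = 7/150 - 27 = -4043/150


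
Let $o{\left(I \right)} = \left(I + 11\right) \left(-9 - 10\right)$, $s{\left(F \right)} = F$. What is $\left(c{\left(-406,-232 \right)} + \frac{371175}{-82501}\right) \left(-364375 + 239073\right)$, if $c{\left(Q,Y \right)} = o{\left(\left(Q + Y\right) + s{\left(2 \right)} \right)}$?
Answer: $- \frac{122711782116400}{82501} \approx -1.4874 \cdot 10^{9}$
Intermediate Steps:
$o{\left(I \right)} = -209 - 19 I$ ($o{\left(I \right)} = \left(11 + I\right) \left(-19\right) = -209 - 19 I$)
$c{\left(Q,Y \right)} = -247 - 19 Q - 19 Y$ ($c{\left(Q,Y \right)} = -209 - 19 \left(\left(Q + Y\right) + 2\right) = -209 - 19 \left(2 + Q + Y\right) = -209 - \left(38 + 19 Q + 19 Y\right) = -247 - 19 Q - 19 Y$)
$\left(c{\left(-406,-232 \right)} + \frac{371175}{-82501}\right) \left(-364375 + 239073\right) = \left(\left(-247 - -7714 - -4408\right) + \frac{371175}{-82501}\right) \left(-364375 + 239073\right) = \left(\left(-247 + 7714 + 4408\right) + 371175 \left(- \frac{1}{82501}\right)\right) \left(-125302\right) = \left(11875 - \frac{371175}{82501}\right) \left(-125302\right) = \frac{979328200}{82501} \left(-125302\right) = - \frac{122711782116400}{82501}$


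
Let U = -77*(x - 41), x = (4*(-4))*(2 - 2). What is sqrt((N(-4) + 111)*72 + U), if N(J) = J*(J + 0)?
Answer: sqrt(12301) ≈ 110.91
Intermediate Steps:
N(J) = J**2 (N(J) = J*J = J**2)
x = 0 (x = -16*0 = 0)
U = 3157 (U = -77*(0 - 41) = -77*(-41) = 3157)
sqrt((N(-4) + 111)*72 + U) = sqrt(((-4)**2 + 111)*72 + 3157) = sqrt((16 + 111)*72 + 3157) = sqrt(127*72 + 3157) = sqrt(9144 + 3157) = sqrt(12301)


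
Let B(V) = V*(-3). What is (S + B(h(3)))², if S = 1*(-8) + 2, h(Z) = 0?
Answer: 36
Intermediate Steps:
B(V) = -3*V
S = -6 (S = -8 + 2 = -6)
(S + B(h(3)))² = (-6 - 3*0)² = (-6 + 0)² = (-6)² = 36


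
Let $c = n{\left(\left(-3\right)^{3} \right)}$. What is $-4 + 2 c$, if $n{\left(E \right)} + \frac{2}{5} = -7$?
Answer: $- \frac{94}{5} \approx -18.8$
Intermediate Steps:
$n{\left(E \right)} = - \frac{37}{5}$ ($n{\left(E \right)} = - \frac{2}{5} - 7 = - \frac{37}{5}$)
$c = - \frac{37}{5} \approx -7.4$
$-4 + 2 c = -4 + 2 \left(- \frac{37}{5}\right) = -4 - \frac{74}{5} = - \frac{94}{5}$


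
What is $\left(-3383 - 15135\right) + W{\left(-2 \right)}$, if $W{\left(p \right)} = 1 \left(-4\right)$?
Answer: $-18522$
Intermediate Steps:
$W{\left(p \right)} = -4$
$\left(-3383 - 15135\right) + W{\left(-2 \right)} = \left(-3383 - 15135\right) - 4 = -18518 - 4 = -18522$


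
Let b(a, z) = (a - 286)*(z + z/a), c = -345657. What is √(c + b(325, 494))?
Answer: 3*I*√906477/5 ≈ 571.25*I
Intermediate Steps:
b(a, z) = (-286 + a)*(z + z/a)
√(c + b(325, 494)) = √(-345657 + 494*(-286 + 325*(-285 + 325))/325) = √(-345657 + 494*(1/325)*(-286 + 325*40)) = √(-345657 + 494*(1/325)*(-286 + 13000)) = √(-345657 + 494*(1/325)*12714) = √(-345657 + 483132/25) = √(-8158293/25) = 3*I*√906477/5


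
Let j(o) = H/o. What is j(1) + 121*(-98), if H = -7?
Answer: -11865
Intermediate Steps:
j(o) = -7/o
j(1) + 121*(-98) = -7/1 + 121*(-98) = -7*1 - 11858 = -7 - 11858 = -11865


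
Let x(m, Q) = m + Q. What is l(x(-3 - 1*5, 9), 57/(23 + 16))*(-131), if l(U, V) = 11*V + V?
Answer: -29868/13 ≈ -2297.5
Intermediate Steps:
x(m, Q) = Q + m
l(U, V) = 12*V
l(x(-3 - 1*5, 9), 57/(23 + 16))*(-131) = (12*(57/(23 + 16)))*(-131) = (12*(57/39))*(-131) = (12*(57*(1/39)))*(-131) = (12*(19/13))*(-131) = (228/13)*(-131) = -29868/13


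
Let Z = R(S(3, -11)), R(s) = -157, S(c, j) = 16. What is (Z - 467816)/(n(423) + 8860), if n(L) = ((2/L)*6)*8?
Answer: -5998563/113572 ≈ -52.817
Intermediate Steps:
n(L) = 96/L (n(L) = (12/L)*8 = 96/L)
Z = -157
(Z - 467816)/(n(423) + 8860) = (-157 - 467816)/(96/423 + 8860) = -467973/(96*(1/423) + 8860) = -467973/(32/141 + 8860) = -467973/1249292/141 = -467973*141/1249292 = -5998563/113572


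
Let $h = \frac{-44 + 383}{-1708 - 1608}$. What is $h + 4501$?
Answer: $\frac{14924977}{3316} \approx 4500.9$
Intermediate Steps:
$h = - \frac{339}{3316}$ ($h = \frac{339}{-3316} = 339 \left(- \frac{1}{3316}\right) = - \frac{339}{3316} \approx -0.10223$)
$h + 4501 = - \frac{339}{3316} + 4501 = \frac{14924977}{3316}$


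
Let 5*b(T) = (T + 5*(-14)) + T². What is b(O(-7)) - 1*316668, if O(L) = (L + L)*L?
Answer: -1573708/5 ≈ -3.1474e+5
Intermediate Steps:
O(L) = 2*L² (O(L) = (2*L)*L = 2*L²)
b(T) = -14 + T/5 + T²/5 (b(T) = ((T + 5*(-14)) + T²)/5 = ((T - 70) + T²)/5 = ((-70 + T) + T²)/5 = (-70 + T + T²)/5 = -14 + T/5 + T²/5)
b(O(-7)) - 1*316668 = (-14 + (2*(-7)²)/5 + (2*(-7)²)²/5) - 1*316668 = (-14 + (2*49)/5 + (2*49)²/5) - 316668 = (-14 + (⅕)*98 + (⅕)*98²) - 316668 = (-14 + 98/5 + (⅕)*9604) - 316668 = (-14 + 98/5 + 9604/5) - 316668 = 9632/5 - 316668 = -1573708/5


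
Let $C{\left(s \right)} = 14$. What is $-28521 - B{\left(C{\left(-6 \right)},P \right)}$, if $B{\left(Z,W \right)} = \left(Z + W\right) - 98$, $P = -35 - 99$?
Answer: $-28303$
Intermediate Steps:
$P = -134$
$B{\left(Z,W \right)} = -98 + W + Z$ ($B{\left(Z,W \right)} = \left(W + Z\right) - 98 = -98 + W + Z$)
$-28521 - B{\left(C{\left(-6 \right)},P \right)} = -28521 - \left(-98 - 134 + 14\right) = -28521 - -218 = -28521 + 218 = -28303$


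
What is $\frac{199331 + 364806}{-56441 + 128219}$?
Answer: $\frac{80591}{10254} \approx 7.8595$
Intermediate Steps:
$\frac{199331 + 364806}{-56441 + 128219} = \frac{564137}{71778} = 564137 \cdot \frac{1}{71778} = \frac{80591}{10254}$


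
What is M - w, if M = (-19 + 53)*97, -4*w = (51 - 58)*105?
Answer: 12457/4 ≈ 3114.3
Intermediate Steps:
w = 735/4 (w = -(51 - 58)*105/4 = -(-7)*105/4 = -1/4*(-735) = 735/4 ≈ 183.75)
M = 3298 (M = 34*97 = 3298)
M - w = 3298 - 1*735/4 = 3298 - 735/4 = 12457/4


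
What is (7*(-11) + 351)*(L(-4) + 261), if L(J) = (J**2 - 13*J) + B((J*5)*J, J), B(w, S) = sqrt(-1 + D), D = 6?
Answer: 90146 + 274*sqrt(5) ≈ 90759.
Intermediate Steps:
B(w, S) = sqrt(5) (B(w, S) = sqrt(-1 + 6) = sqrt(5))
L(J) = sqrt(5) + J**2 - 13*J (L(J) = (J**2 - 13*J) + sqrt(5) = sqrt(5) + J**2 - 13*J)
(7*(-11) + 351)*(L(-4) + 261) = (7*(-11) + 351)*((sqrt(5) + (-4)**2 - 13*(-4)) + 261) = (-77 + 351)*((sqrt(5) + 16 + 52) + 261) = 274*((68 + sqrt(5)) + 261) = 274*(329 + sqrt(5)) = 90146 + 274*sqrt(5)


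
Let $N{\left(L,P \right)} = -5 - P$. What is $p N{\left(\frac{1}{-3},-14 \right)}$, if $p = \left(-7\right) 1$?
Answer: $-63$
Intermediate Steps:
$p = -7$
$p N{\left(\frac{1}{-3},-14 \right)} = - 7 \left(-5 - -14\right) = - 7 \left(-5 + 14\right) = \left(-7\right) 9 = -63$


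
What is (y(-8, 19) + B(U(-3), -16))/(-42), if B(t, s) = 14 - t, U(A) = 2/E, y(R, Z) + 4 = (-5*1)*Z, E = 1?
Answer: 29/14 ≈ 2.0714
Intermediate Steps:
y(R, Z) = -4 - 5*Z (y(R, Z) = -4 + (-5*1)*Z = -4 - 5*Z)
U(A) = 2 (U(A) = 2/1 = 2*1 = 2)
(y(-8, 19) + B(U(-3), -16))/(-42) = ((-4 - 5*19) + (14 - 1*2))/(-42) = -((-4 - 95) + (14 - 2))/42 = -(-99 + 12)/42 = -1/42*(-87) = 29/14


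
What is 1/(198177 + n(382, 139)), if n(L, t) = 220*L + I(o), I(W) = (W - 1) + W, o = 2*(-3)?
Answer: 1/282204 ≈ 3.5435e-6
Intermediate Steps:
o = -6
I(W) = -1 + 2*W (I(W) = (-1 + W) + W = -1 + 2*W)
n(L, t) = -13 + 220*L (n(L, t) = 220*L + (-1 + 2*(-6)) = 220*L + (-1 - 12) = 220*L - 13 = -13 + 220*L)
1/(198177 + n(382, 139)) = 1/(198177 + (-13 + 220*382)) = 1/(198177 + (-13 + 84040)) = 1/(198177 + 84027) = 1/282204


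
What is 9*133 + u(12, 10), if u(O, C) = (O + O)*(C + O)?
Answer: 1725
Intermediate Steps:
u(O, C) = 2*O*(C + O) (u(O, C) = (2*O)*(C + O) = 2*O*(C + O))
9*133 + u(12, 10) = 9*133 + 2*12*(10 + 12) = 1197 + 2*12*22 = 1197 + 528 = 1725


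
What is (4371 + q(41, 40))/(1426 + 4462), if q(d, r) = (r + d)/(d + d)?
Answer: 358503/482816 ≈ 0.74253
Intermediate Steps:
q(d, r) = (d + r)/(2*d) (q(d, r) = (d + r)/((2*d)) = (d + r)*(1/(2*d)) = (d + r)/(2*d))
(4371 + q(41, 40))/(1426 + 4462) = (4371 + (1/2)*(41 + 40)/41)/(1426 + 4462) = (4371 + (1/2)*(1/41)*81)/5888 = (4371 + 81/82)*(1/5888) = (358503/82)*(1/5888) = 358503/482816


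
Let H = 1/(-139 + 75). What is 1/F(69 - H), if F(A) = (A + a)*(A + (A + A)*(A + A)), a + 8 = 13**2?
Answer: 65536/288245438481 ≈ 2.2736e-7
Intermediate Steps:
H = -1/64 (H = 1/(-64) = -1/64 ≈ -0.015625)
a = 161 (a = -8 + 13**2 = -8 + 169 = 161)
F(A) = (161 + A)*(A + 4*A**2) (F(A) = (A + 161)*(A + (A + A)*(A + A)) = (161 + A)*(A + (2*A)*(2*A)) = (161 + A)*(A + 4*A**2))
1/F(69 - H) = 1/((69 - 1*(-1/64))*(161 + 4*(69 - 1*(-1/64))**2 + 645*(69 - 1*(-1/64)))) = 1/((69 + 1/64)*(161 + 4*(69 + 1/64)**2 + 645*(69 + 1/64))) = 1/(4417*(161 + 4*(4417/64)**2 + 645*(4417/64))/64) = 1/(4417*(161 + 4*(19509889/4096) + 2848965/64)/64) = 1/(4417*(161 + 19509889/1024 + 2848965/64)/64) = 1/((4417/64)*(65258193/1024)) = 1/(288245438481/65536) = 65536/288245438481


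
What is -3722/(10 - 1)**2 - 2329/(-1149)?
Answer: -1362643/31023 ≈ -43.924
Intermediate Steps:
-3722/(10 - 1)**2 - 2329/(-1149) = -3722/(9**2) - 2329*(-1/1149) = -3722/81 + 2329/1149 = -1362643/31023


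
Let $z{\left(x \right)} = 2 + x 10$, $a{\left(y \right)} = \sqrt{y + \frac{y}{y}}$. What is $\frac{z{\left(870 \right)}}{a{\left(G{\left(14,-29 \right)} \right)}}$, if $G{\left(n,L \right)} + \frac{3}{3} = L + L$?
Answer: $- \frac{4351 i \sqrt{58}}{29} \approx - 1142.6 i$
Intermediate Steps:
$G{\left(n,L \right)} = -1 + 2 L$ ($G{\left(n,L \right)} = -1 + \left(L + L\right) = -1 + 2 L$)
$a{\left(y \right)} = \sqrt{1 + y}$ ($a{\left(y \right)} = \sqrt{y + 1} = \sqrt{1 + y}$)
$z{\left(x \right)} = 2 + 10 x$
$\frac{z{\left(870 \right)}}{a{\left(G{\left(14,-29 \right)} \right)}} = \frac{2 + 10 \cdot 870}{\sqrt{1 + \left(-1 + 2 \left(-29\right)\right)}} = \frac{2 + 8700}{\sqrt{1 - 59}} = \frac{8702}{\sqrt{1 - 59}} = \frac{8702}{\sqrt{-58}} = \frac{8702}{i \sqrt{58}} = 8702 \left(- \frac{i \sqrt{58}}{58}\right) = - \frac{4351 i \sqrt{58}}{29}$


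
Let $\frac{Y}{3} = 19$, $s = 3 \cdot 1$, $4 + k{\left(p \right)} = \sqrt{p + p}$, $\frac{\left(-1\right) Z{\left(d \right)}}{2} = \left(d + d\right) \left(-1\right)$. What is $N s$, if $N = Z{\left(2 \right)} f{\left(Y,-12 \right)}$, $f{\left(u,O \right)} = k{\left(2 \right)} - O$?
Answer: $240$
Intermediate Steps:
$Z{\left(d \right)} = 4 d$ ($Z{\left(d \right)} = - 2 \left(d + d\right) \left(-1\right) = - 2 \cdot 2 d \left(-1\right) = - 2 \left(- 2 d\right) = 4 d$)
$k{\left(p \right)} = -4 + \sqrt{2} \sqrt{p}$ ($k{\left(p \right)} = -4 + \sqrt{p + p} = -4 + \sqrt{2 p} = -4 + \sqrt{2} \sqrt{p}$)
$s = 3$
$Y = 57$ ($Y = 3 \cdot 19 = 57$)
$f{\left(u,O \right)} = -2 - O$ ($f{\left(u,O \right)} = \left(-4 + \sqrt{2} \sqrt{2}\right) - O = \left(-4 + 2\right) - O = -2 - O$)
$N = 80$ ($N = 4 \cdot 2 \left(-2 - -12\right) = 8 \left(-2 + 12\right) = 8 \cdot 10 = 80$)
$N s = 80 \cdot 3 = 240$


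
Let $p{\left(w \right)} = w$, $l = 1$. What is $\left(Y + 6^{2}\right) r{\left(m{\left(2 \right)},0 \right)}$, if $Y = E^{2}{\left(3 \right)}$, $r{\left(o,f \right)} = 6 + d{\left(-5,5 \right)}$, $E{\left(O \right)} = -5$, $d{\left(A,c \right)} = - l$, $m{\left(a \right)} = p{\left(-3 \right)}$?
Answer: $305$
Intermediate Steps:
$m{\left(a \right)} = -3$
$d{\left(A,c \right)} = -1$ ($d{\left(A,c \right)} = \left(-1\right) 1 = -1$)
$r{\left(o,f \right)} = 5$ ($r{\left(o,f \right)} = 6 - 1 = 5$)
$Y = 25$ ($Y = \left(-5\right)^{2} = 25$)
$\left(Y + 6^{2}\right) r{\left(m{\left(2 \right)},0 \right)} = \left(25 + 6^{2}\right) 5 = \left(25 + 36\right) 5 = 61 \cdot 5 = 305$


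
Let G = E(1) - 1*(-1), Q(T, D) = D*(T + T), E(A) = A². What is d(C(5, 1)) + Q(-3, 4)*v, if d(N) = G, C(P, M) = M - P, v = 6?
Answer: -142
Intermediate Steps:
Q(T, D) = 2*D*T (Q(T, D) = D*(2*T) = 2*D*T)
G = 2 (G = 1² - 1*(-1) = 1 + 1 = 2)
d(N) = 2
d(C(5, 1)) + Q(-3, 4)*v = 2 + (2*4*(-3))*6 = 2 - 24*6 = 2 - 144 = -142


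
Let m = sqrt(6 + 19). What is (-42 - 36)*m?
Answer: -390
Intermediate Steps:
m = 5 (m = sqrt(25) = 5)
(-42 - 36)*m = (-42 - 36)*5 = -78*5 = -390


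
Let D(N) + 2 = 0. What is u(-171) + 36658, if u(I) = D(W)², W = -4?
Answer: 36662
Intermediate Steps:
D(N) = -2 (D(N) = -2 + 0 = -2)
u(I) = 4 (u(I) = (-2)² = 4)
u(-171) + 36658 = 4 + 36658 = 36662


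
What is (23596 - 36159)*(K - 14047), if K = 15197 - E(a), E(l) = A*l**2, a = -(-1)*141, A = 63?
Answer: 15720747739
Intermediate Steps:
a = 141 (a = -1*(-141) = 141)
E(l) = 63*l**2
K = -1237306 (K = 15197 - 63*141**2 = 15197 - 63*19881 = 15197 - 1*1252503 = 15197 - 1252503 = -1237306)
(23596 - 36159)*(K - 14047) = (23596 - 36159)*(-1237306 - 14047) = -12563*(-1251353) = 15720747739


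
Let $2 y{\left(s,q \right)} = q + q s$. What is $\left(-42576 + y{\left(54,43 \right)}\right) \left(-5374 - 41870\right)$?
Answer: $1955594514$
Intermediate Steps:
$y{\left(s,q \right)} = \frac{q}{2} + \frac{q s}{2}$ ($y{\left(s,q \right)} = \frac{q + q s}{2} = \frac{q}{2} + \frac{q s}{2}$)
$\left(-42576 + y{\left(54,43 \right)}\right) \left(-5374 - 41870\right) = \left(-42576 + \frac{1}{2} \cdot 43 \left(1 + 54\right)\right) \left(-5374 - 41870\right) = \left(-42576 + \frac{1}{2} \cdot 43 \cdot 55\right) \left(-47244\right) = \left(-42576 + \frac{2365}{2}\right) \left(-47244\right) = \left(- \frac{82787}{2}\right) \left(-47244\right) = 1955594514$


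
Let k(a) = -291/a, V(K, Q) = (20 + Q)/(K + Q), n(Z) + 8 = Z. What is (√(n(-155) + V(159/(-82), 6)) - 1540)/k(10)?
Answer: 15400/291 - 10*I*√1929439/32301 ≈ 52.921 - 0.43003*I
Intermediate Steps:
n(Z) = -8 + Z
V(K, Q) = (20 + Q)/(K + Q)
(√(n(-155) + V(159/(-82), 6)) - 1540)/k(10) = (√((-8 - 155) + (20 + 6)/(159/(-82) + 6)) - 1540)/((-291/10)) = (√(-163 + 26/(159*(-1/82) + 6)) - 1540)/((-291*⅒)) = (√(-163 + 26/(-159/82 + 6)) - 1540)/(-291/10) = (√(-163 + 26/(333/82)) - 1540)*(-10/291) = (√(-163 + (82/333)*26) - 1540)*(-10/291) = (√(-163 + 2132/333) - 1540)*(-10/291) = (√(-52147/333) - 1540)*(-10/291) = (I*√1929439/111 - 1540)*(-10/291) = (-1540 + I*√1929439/111)*(-10/291) = 15400/291 - 10*I*√1929439/32301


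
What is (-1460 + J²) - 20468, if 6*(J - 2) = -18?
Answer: -21927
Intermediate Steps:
J = -1 (J = 2 + (⅙)*(-18) = 2 - 3 = -1)
(-1460 + J²) - 20468 = (-1460 + (-1)²) - 20468 = (-1460 + 1) - 20468 = -1459 - 20468 = -21927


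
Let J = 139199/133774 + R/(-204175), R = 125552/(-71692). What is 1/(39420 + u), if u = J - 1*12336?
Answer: 489536391503350/13259113020466881187 ≈ 3.6921e-5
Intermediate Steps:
R = -31388/17923 (R = 125552*(-1/71692) = -31388/17923 ≈ -1.7513)
J = 509392990149787/489536391503350 (J = 139199/133774 - 31388/17923/(-204175) = 139199*(1/133774) - 31388/17923*(-1/204175) = 139199/133774 + 31388/3659428525 = 509392990149787/489536391503350 ≈ 1.0406)
u = -6038411532595175813/489536391503350 (u = 509392990149787/489536391503350 - 1*12336 = 509392990149787/489536391503350 - 12336 = -6038411532595175813/489536391503350 ≈ -12335.)
1/(39420 + u) = 1/(39420 - 6038411532595175813/489536391503350) = 1/(13259113020466881187/489536391503350) = 489536391503350/13259113020466881187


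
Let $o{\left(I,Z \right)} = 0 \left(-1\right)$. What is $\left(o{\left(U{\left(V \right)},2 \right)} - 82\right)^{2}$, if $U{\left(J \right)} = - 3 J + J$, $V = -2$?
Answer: $6724$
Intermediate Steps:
$U{\left(J \right)} = - 2 J$
$o{\left(I,Z \right)} = 0$
$\left(o{\left(U{\left(V \right)},2 \right)} - 82\right)^{2} = \left(0 - 82\right)^{2} = \left(-82\right)^{2} = 6724$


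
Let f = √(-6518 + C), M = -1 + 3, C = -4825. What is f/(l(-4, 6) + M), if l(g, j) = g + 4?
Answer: I*√11343/2 ≈ 53.252*I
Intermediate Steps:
M = 2
l(g, j) = 4 + g
f = I*√11343 (f = √(-6518 - 4825) = √(-11343) = I*√11343 ≈ 106.5*I)
f/(l(-4, 6) + M) = (I*√11343)/((4 - 4) + 2) = (I*√11343)/(0 + 2) = (I*√11343)/2 = (I*√11343)*(½) = I*√11343/2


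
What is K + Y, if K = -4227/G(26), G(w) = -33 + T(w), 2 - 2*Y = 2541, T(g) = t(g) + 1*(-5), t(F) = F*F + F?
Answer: -847175/664 ≈ -1275.9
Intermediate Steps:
t(F) = F + F² (t(F) = F² + F = F + F²)
T(g) = -5 + g*(1 + g) (T(g) = g*(1 + g) + 1*(-5) = g*(1 + g) - 5 = -5 + g*(1 + g))
Y = -2539/2 (Y = 1 - ½*2541 = 1 - 2541/2 = -2539/2 ≈ -1269.5)
G(w) = -38 + w*(1 + w) (G(w) = -33 + (-5 + w*(1 + w)) = -38 + w*(1 + w))
K = -4227/664 (K = -4227/(-38 + 26*(1 + 26)) = -4227/(-38 + 26*27) = -4227/(-38 + 702) = -4227/664 ≈ -6.3660)
K + Y = -4227/664 - 2539/2 = -847175/664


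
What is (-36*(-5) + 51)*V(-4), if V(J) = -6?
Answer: -1386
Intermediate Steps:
(-36*(-5) + 51)*V(-4) = (-36*(-5) + 51)*(-6) = (-4*(-45) + 51)*(-6) = (180 + 51)*(-6) = 231*(-6) = -1386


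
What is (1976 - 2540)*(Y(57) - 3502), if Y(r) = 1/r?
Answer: 37527244/19 ≈ 1.9751e+6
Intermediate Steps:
(1976 - 2540)*(Y(57) - 3502) = (1976 - 2540)*(1/57 - 3502) = -564*(1/57 - 3502) = -564*(-199613/57) = 37527244/19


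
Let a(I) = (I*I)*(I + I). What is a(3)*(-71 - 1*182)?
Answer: -13662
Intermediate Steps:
a(I) = 2*I**3 (a(I) = I**2*(2*I) = 2*I**3)
a(3)*(-71 - 1*182) = (2*3**3)*(-71 - 1*182) = (2*27)*(-71 - 182) = 54*(-253) = -13662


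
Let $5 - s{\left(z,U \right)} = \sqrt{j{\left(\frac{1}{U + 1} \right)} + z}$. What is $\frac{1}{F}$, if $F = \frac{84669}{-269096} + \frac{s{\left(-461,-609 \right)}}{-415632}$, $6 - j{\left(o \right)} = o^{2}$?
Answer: $- \frac{22734919226092674391719936}{7153642285397458579973593} - \frac{857765000004014592 i \sqrt{18688569}}{7153642285397458579973593} \approx -3.1781 - 0.00051836 i$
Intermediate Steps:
$j{\left(o \right)} = 6 - o^{2}$
$s{\left(z,U \right)} = 5 - \sqrt{6 + z - \frac{1}{\left(1 + U\right)^{2}}}$ ($s{\left(z,U \right)} = 5 - \sqrt{\left(6 - \left(\frac{1}{U + 1}\right)^{2}\right) + z} = 5 - \sqrt{\left(6 - \left(\frac{1}{1 + U}\right)^{2}\right) + z} = 5 - \sqrt{\left(6 - \frac{1}{\left(1 + U\right)^{2}}\right) + z} = 5 - \sqrt{6 + z - \frac{1}{\left(1 + U\right)^{2}}}$)
$F = - \frac{4399061411}{13980613584} + \frac{i \sqrt{18688569}}{84234752}$ ($F = \frac{84669}{-269096} + \frac{5 - \sqrt{6 - 461 - \frac{1}{\left(1 - 609\right)^{2}}}}{-415632} = 84669 \left(- \frac{1}{269096}\right) + \left(5 - \sqrt{6 - 461 - \frac{1}{369664}}\right) \left(- \frac{1}{415632}\right) = - \frac{84669}{269096} + \left(5 - \sqrt{6 - 461 - \frac{1}{369664}}\right) \left(- \frac{1}{415632}\right) = - \frac{84669}{269096} + \left(5 - \sqrt{- \frac{168197121}{369664}}\right) \left(- \frac{1}{415632}\right) = - \frac{84669}{269096} + \left(5 - \frac{3 i \sqrt{18688569}}{608}\right) \left(- \frac{1}{415632}\right) = - \frac{84669}{269096} - \left(\frac{5}{415632} - \frac{i \sqrt{18688569}}{84234752}\right) = - \frac{4399061411}{13980613584} + \frac{i \sqrt{18688569}}{84234752} \approx -0.31465 + 5.1321 \cdot 10^{-5} i$)
$\frac{1}{F} = \frac{1}{- \frac{4399061411}{13980613584} + \frac{i \sqrt{18688569}}{84234752}}$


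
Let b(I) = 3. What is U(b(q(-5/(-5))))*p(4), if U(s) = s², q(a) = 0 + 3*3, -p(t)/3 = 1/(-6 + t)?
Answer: 27/2 ≈ 13.500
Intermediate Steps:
p(t) = -3/(-6 + t)
q(a) = 9 (q(a) = 0 + 9 = 9)
U(b(q(-5/(-5))))*p(4) = 3²*(-3/(-6 + 4)) = 9*(-3/(-2)) = 9*(-3*(-½)) = 9*(3/2) = 27/2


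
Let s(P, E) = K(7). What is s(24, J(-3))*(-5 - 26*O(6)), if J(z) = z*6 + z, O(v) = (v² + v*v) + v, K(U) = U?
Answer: -14231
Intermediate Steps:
O(v) = v + 2*v² (O(v) = (v² + v²) + v = 2*v² + v = v + 2*v²)
J(z) = 7*z (J(z) = 6*z + z = 7*z)
s(P, E) = 7
s(24, J(-3))*(-5 - 26*O(6)) = 7*(-5 - 156*(1 + 2*6)) = 7*(-5 - 156*(1 + 12)) = 7*(-5 - 156*13) = 7*(-5 - 26*78) = 7*(-5 - 2028) = 7*(-2033) = -14231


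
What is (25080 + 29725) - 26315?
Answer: 28490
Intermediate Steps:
(25080 + 29725) - 26315 = 54805 - 26315 = 28490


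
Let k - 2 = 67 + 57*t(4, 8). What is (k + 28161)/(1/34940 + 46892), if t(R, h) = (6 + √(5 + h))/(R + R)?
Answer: 987849885/1638406481 + 497895*√13/3276812962 ≈ 0.60348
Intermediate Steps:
t(R, h) = (6 + √(5 + h))/(2*R) (t(R, h) = (6 + √(5 + h))/((2*R)) = (6 + √(5 + h))*(1/(2*R)) = (6 + √(5 + h))/(2*R))
k = 447/4 + 57*√13/8 (k = 2 + (67 + 57*((½)*(6 + √(5 + 8))/4)) = 2 + (67 + 57*((½)*(¼)*(6 + √13))) = 2 + (67 + 57*(¾ + √13/8)) = 2 + (67 + (171/4 + 57*√13/8)) = 2 + (439/4 + 57*√13/8) = 447/4 + 57*√13/8 ≈ 137.44)
(k + 28161)/(1/34940 + 46892) = ((447/4 + 57*√13/8) + 28161)/(1/34940 + 46892) = (113091/4 + 57*√13/8)/(1/34940 + 46892) = (113091/4 + 57*√13/8)/(1638406481/34940) = (113091/4 + 57*√13/8)*(34940/1638406481) = 987849885/1638406481 + 497895*√13/3276812962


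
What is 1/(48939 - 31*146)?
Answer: 1/44413 ≈ 2.2516e-5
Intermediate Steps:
1/(48939 - 31*146) = 1/(48939 - 4526) = 1/44413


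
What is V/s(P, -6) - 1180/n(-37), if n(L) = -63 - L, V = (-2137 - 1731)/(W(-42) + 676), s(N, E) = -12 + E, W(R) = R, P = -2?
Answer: 1695841/37089 ≈ 45.724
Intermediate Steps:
V = -1934/317 (V = (-2137 - 1731)/(-42 + 676) = -3868/634 = -3868*1/634 = -1934/317 ≈ -6.1009)
V/s(P, -6) - 1180/n(-37) = -1934/(317*(-12 - 6)) - 1180/(-63 - 1*(-37)) = -1934/317/(-18) - 1180/(-63 + 37) = -1934/317*(-1/18) - 1180/(-26) = 967/2853 - 1180*(-1/26) = 967/2853 + 590/13 = 1695841/37089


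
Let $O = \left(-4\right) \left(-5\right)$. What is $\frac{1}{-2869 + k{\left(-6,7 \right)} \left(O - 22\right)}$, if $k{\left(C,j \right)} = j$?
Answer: $- \frac{1}{2883} \approx -0.00034686$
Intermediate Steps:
$O = 20$
$\frac{1}{-2869 + k{\left(-6,7 \right)} \left(O - 22\right)} = \frac{1}{-2869 + 7 \left(20 - 22\right)} = \frac{1}{-2869 + 7 \left(-2\right)} = \frac{1}{-2869 - 14} = \frac{1}{-2883} = - \frac{1}{2883}$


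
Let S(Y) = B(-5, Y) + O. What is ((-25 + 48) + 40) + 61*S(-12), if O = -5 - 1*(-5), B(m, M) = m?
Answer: -242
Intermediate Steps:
O = 0 (O = -5 + 5 = 0)
S(Y) = -5 (S(Y) = -5 + 0 = -5)
((-25 + 48) + 40) + 61*S(-12) = ((-25 + 48) + 40) + 61*(-5) = (23 + 40) - 305 = 63 - 305 = -242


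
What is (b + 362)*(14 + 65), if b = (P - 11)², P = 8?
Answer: 29309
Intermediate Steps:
b = 9 (b = (8 - 11)² = (-3)² = 9)
(b + 362)*(14 + 65) = (9 + 362)*(14 + 65) = 371*79 = 29309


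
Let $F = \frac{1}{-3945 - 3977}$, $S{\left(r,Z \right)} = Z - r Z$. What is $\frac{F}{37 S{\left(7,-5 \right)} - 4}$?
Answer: $- \frac{1}{8761732} \approx -1.1413 \cdot 10^{-7}$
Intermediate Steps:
$S{\left(r,Z \right)} = Z - Z r$
$F = - \frac{1}{7922}$ ($F = \frac{1}{-7922} = - \frac{1}{7922} \approx -0.00012623$)
$\frac{F}{37 S{\left(7,-5 \right)} - 4} = - \frac{1}{7922 \left(37 \left(- 5 \left(1 - 7\right)\right) - 4\right)} = - \frac{1}{7922 \left(37 \left(\left(-5\right) \left(-6\right)\right) - 4\right)} = - \frac{1}{7922 \left(37 \cdot 30 - 4\right)} = - \frac{1}{7922 \left(1110 - 4\right)} = - \frac{1}{7922 \cdot 1106} = \left(- \frac{1}{7922}\right) \frac{1}{1106} = - \frac{1}{8761732}$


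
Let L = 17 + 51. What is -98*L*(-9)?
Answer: 59976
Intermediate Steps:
L = 68
-98*L*(-9) = -98*68*(-9) = -6664*(-9) = 59976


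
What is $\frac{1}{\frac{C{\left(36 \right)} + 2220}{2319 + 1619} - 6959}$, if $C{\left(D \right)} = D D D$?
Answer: $- \frac{1969}{13677833} \approx -0.00014396$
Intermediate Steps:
$C{\left(D \right)} = D^{3}$ ($C{\left(D \right)} = D^{2} D = D^{3}$)
$\frac{1}{\frac{C{\left(36 \right)} + 2220}{2319 + 1619} - 6959} = \frac{1}{\frac{36^{3} + 2220}{2319 + 1619} - 6959} = \frac{1}{\frac{46656 + 2220}{3938} - 6959} = \frac{1}{48876 \cdot \frac{1}{3938} - 6959} = \frac{1}{\frac{24438}{1969} - 6959} = \frac{1}{- \frac{13677833}{1969}} = - \frac{1969}{13677833}$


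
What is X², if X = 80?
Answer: 6400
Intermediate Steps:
X² = 80² = 6400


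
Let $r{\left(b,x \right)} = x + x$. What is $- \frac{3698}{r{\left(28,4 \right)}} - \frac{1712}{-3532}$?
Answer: $- \frac{1630955}{3532} \approx -461.77$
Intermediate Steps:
$r{\left(b,x \right)} = 2 x$
$- \frac{3698}{r{\left(28,4 \right)}} - \frac{1712}{-3532} = - \frac{3698}{2 \cdot 4} - \frac{1712}{-3532} = - \frac{3698}{8} - - \frac{428}{883} = \left(-3698\right) \frac{1}{8} + \frac{428}{883} = - \frac{1849}{4} + \frac{428}{883} = - \frac{1630955}{3532}$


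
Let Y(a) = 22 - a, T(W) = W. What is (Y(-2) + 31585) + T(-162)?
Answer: 31447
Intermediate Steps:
(Y(-2) + 31585) + T(-162) = ((22 - 1*(-2)) + 31585) - 162 = ((22 + 2) + 31585) - 162 = (24 + 31585) - 162 = 31609 - 162 = 31447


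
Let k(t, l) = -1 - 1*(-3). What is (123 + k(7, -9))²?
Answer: 15625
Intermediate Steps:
k(t, l) = 2 (k(t, l) = -1 + 3 = 2)
(123 + k(7, -9))² = (123 + 2)² = 125² = 15625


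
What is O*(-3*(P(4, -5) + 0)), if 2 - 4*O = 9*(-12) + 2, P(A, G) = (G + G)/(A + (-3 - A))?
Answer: -270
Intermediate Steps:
P(A, G) = -2*G/3 (P(A, G) = (2*G)/(-3) = (2*G)*(-⅓) = -2*G/3)
O = 27 (O = ½ - (9*(-12) + 2)/4 = ½ - (-108 + 2)/4 = ½ - ¼*(-106) = ½ + 53/2 = 27)
O*(-3*(P(4, -5) + 0)) = 27*(-3*(-⅔*(-5) + 0)) = 27*(-3*(10/3 + 0)) = 27*(-3*10/3) = 27*(-10) = -270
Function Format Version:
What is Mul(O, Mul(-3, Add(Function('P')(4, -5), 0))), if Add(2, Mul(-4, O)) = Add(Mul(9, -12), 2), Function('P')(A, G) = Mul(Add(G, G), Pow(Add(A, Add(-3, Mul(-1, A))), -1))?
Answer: -270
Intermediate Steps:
Function('P')(A, G) = Mul(Rational(-2, 3), G) (Function('P')(A, G) = Mul(Mul(2, G), Pow(-3, -1)) = Mul(Mul(2, G), Rational(-1, 3)) = Mul(Rational(-2, 3), G))
O = 27 (O = Add(Rational(1, 2), Mul(Rational(-1, 4), Add(Mul(9, -12), 2))) = Add(Rational(1, 2), Mul(Rational(-1, 4), Add(-108, 2))) = Add(Rational(1, 2), Mul(Rational(-1, 4), -106)) = Add(Rational(1, 2), Rational(53, 2)) = 27)
Mul(O, Mul(-3, Add(Function('P')(4, -5), 0))) = Mul(27, Mul(-3, Add(Mul(Rational(-2, 3), -5), 0))) = Mul(27, Mul(-3, Add(Rational(10, 3), 0))) = Mul(27, Mul(-3, Rational(10, 3))) = Mul(27, -10) = -270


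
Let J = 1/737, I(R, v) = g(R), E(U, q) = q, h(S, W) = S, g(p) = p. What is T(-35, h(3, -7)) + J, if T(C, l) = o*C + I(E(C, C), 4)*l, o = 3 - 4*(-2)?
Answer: -361129/737 ≈ -490.00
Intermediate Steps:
I(R, v) = R
o = 11 (o = 3 + 8 = 11)
T(C, l) = 11*C + C*l
J = 1/737 ≈ 0.0013569
T(-35, h(3, -7)) + J = -35*(11 + 3) + 1/737 = -35*14 + 1/737 = -490 + 1/737 = -361129/737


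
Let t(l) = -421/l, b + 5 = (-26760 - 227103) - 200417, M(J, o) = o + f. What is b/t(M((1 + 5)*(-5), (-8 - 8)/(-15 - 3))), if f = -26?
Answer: -102668410/3789 ≈ -27096.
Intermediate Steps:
M(J, o) = -26 + o (M(J, o) = o - 26 = -26 + o)
b = -454285 (b = -5 + ((-26760 - 227103) - 200417) = -5 + (-253863 - 200417) = -5 - 454280 = -454285)
b/t(M((1 + 5)*(-5), (-8 - 8)/(-15 - 3))) = -(11811410/421 - 454285*(-8 - 8)/(421*(-15 - 3))) = -454285/((-421/(-26 - 16/(-18)))) = -454285/((-421/(-26 - 16*(-1/18)))) = -454285/((-421/(-26 + 8/9))) = -454285/((-421/(-226/9))) = -454285/((-421*(-9/226))) = -454285/3789/226 = -454285*226/3789 = -102668410/3789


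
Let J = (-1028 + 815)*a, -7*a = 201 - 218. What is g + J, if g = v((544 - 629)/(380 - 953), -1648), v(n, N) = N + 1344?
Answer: -5749/7 ≈ -821.29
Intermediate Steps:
v(n, N) = 1344 + N
a = 17/7 (a = -(201 - 218)/7 = -⅐*(-17) = 17/7 ≈ 2.4286)
g = -304 (g = 1344 - 1648 = -304)
J = -3621/7 (J = (-1028 + 815)*(17/7) = -213*17/7 = -3621/7 ≈ -517.29)
g + J = -304 - 3621/7 = -5749/7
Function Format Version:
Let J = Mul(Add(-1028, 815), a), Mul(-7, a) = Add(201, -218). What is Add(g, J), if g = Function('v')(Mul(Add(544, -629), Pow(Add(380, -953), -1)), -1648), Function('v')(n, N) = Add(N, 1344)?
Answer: Rational(-5749, 7) ≈ -821.29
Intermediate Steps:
Function('v')(n, N) = Add(1344, N)
a = Rational(17, 7) (a = Mul(Rational(-1, 7), Add(201, -218)) = Mul(Rational(-1, 7), -17) = Rational(17, 7) ≈ 2.4286)
g = -304 (g = Add(1344, -1648) = -304)
J = Rational(-3621, 7) (J = Mul(Add(-1028, 815), Rational(17, 7)) = Mul(-213, Rational(17, 7)) = Rational(-3621, 7) ≈ -517.29)
Add(g, J) = Add(-304, Rational(-3621, 7)) = Rational(-5749, 7)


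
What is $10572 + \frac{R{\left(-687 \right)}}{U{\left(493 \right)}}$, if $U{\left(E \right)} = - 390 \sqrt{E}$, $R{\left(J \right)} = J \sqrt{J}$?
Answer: $10572 + \frac{229 i \sqrt{338691}}{64090} \approx 10572.0 + 2.0794 i$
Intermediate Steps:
$R{\left(J \right)} = J^{\frac{3}{2}}$
$10572 + \frac{R{\left(-687 \right)}}{U{\left(493 \right)}} = 10572 + \frac{\left(-687\right)^{\frac{3}{2}}}{\left(-390\right) \sqrt{493}} = 10572 + - 687 i \sqrt{687} \left(- \frac{\sqrt{493}}{192270}\right) = 10572 + \frac{229 i \sqrt{338691}}{64090}$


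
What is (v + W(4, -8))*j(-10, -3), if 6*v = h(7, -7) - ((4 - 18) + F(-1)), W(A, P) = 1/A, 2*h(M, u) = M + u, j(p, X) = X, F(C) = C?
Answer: -33/4 ≈ -8.2500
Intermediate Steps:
h(M, u) = M/2 + u/2 (h(M, u) = (M + u)/2 = M/2 + u/2)
v = 5/2 (v = (((½)*7 + (½)*(-7)) - ((4 - 18) - 1))/6 = ((7/2 - 7/2) - (-14 - 1))/6 = (0 - 1*(-15))/6 = (0 + 15)/6 = (⅙)*15 = 5/2 ≈ 2.5000)
(v + W(4, -8))*j(-10, -3) = (5/2 + 1/4)*(-3) = (5/2 + ¼)*(-3) = (11/4)*(-3) = -33/4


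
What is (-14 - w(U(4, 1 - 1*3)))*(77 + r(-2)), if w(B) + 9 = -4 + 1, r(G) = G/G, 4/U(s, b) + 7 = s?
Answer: -156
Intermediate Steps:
U(s, b) = 4/(-7 + s)
r(G) = 1
w(B) = -12 (w(B) = -9 + (-4 + 1) = -9 - 3 = -12)
(-14 - w(U(4, 1 - 1*3)))*(77 + r(-2)) = (-14 - 1*(-12))*(77 + 1) = (-14 + 12)*78 = -2*78 = -156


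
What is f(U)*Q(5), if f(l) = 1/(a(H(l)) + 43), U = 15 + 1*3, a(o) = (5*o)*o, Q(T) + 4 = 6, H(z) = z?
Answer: 2/1663 ≈ 0.0012026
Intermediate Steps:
Q(T) = 2 (Q(T) = -4 + 6 = 2)
a(o) = 5*o**2
U = 18 (U = 15 + 3 = 18)
f(l) = 1/(43 + 5*l**2) (f(l) = 1/(5*l**2 + 43) = 1/(43 + 5*l**2))
f(U)*Q(5) = 2/(43 + 5*18**2) = 2/(43 + 5*324) = 2/(43 + 1620) = 2/1663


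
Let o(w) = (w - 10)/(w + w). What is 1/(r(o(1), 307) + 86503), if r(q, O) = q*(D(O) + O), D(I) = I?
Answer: 1/83740 ≈ 1.1942e-5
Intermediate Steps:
o(w) = (-10 + w)/(2*w) (o(w) = (-10 + w)/((2*w)) = (-10 + w)*(1/(2*w)) = (-10 + w)/(2*w))
r(q, O) = 2*O*q (r(q, O) = q*(O + O) = q*(2*O) = 2*O*q)
1/(r(o(1), 307) + 86503) = 1/(2*307*((½)*(-10 + 1)/1) + 86503) = 1/(2*307*((½)*1*(-9)) + 86503) = 1/(2*307*(-9/2) + 86503) = 1/(-2763 + 86503) = 1/83740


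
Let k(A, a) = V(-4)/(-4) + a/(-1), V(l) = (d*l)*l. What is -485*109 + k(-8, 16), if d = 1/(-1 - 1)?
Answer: -52879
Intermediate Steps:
d = -1/2 (d = 1/(-2) = -1/2 ≈ -0.50000)
V(l) = -l**2/2 (V(l) = (-l/2)*l = -l**2/2)
k(A, a) = 2 - a (k(A, a) = -1/2*(-4)**2/(-4) + a/(-1) = -1/2*16*(-1/4) + a*(-1) = -8*(-1/4) - a = 2 - a)
-485*109 + k(-8, 16) = -485*109 + (2 - 1*16) = -52865 + (2 - 16) = -52865 - 14 = -52879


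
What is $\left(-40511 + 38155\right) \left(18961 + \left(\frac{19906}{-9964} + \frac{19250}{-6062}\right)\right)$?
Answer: $- \frac{48170331972926}{1078603} \approx -4.466 \cdot 10^{7}$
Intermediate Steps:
$\left(-40511 + 38155\right) \left(18961 + \left(\frac{19906}{-9964} + \frac{19250}{-6062}\right)\right) = - 2356 \left(18961 + \left(19906 \left(- \frac{1}{9964}\right) + 19250 \left(- \frac{1}{6062}\right)\right)\right) = - 2356 \left(18961 - \frac{11159899}{2157206}\right) = \left(-2356\right) \frac{40891623067}{2157206} = - \frac{48170331972926}{1078603}$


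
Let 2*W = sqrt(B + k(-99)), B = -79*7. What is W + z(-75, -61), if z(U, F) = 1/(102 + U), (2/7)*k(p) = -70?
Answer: 1/27 + I*sqrt(798)/2 ≈ 0.037037 + 14.124*I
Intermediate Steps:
k(p) = -245 (k(p) = (7/2)*(-70) = -245)
B = -553
W = I*sqrt(798)/2 (W = sqrt(-553 - 245)/2 = sqrt(-798)/2 = (I*sqrt(798))/2 = I*sqrt(798)/2 ≈ 14.124*I)
W + z(-75, -61) = I*sqrt(798)/2 + 1/(102 - 75) = I*sqrt(798)/2 + 1/27 = 1/27 + I*sqrt(798)/2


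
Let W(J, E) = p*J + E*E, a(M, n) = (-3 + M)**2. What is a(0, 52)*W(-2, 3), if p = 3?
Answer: 27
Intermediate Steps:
W(J, E) = E**2 + 3*J (W(J, E) = 3*J + E*E = 3*J + E**2 = E**2 + 3*J)
a(0, 52)*W(-2, 3) = (-3 + 0)**2*(3**2 + 3*(-2)) = (-3)**2*(9 - 6) = 9*3 = 27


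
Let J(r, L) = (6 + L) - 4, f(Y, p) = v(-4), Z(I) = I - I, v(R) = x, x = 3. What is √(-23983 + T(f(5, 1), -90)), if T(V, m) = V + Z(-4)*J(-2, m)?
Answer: 2*I*√5995 ≈ 154.85*I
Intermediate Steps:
v(R) = 3
Z(I) = 0
f(Y, p) = 3
J(r, L) = 2 + L
T(V, m) = V (T(V, m) = V + 0*(2 + m) = V + 0 = V)
√(-23983 + T(f(5, 1), -90)) = √(-23983 + 3) = √(-23980) = 2*I*√5995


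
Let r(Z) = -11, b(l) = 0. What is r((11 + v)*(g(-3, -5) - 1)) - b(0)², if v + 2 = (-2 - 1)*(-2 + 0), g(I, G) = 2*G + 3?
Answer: -11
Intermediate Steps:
g(I, G) = 3 + 2*G
v = 4 (v = -2 + (-2 - 1)*(-2 + 0) = -2 - 3*(-2) = -2 + 6 = 4)
r((11 + v)*(g(-3, -5) - 1)) - b(0)² = -11 - 1*0² = -11 - 1*0 = -11 + 0 = -11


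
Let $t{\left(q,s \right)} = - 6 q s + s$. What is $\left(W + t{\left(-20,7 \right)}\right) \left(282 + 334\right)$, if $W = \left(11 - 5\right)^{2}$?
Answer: $543928$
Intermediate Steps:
$t{\left(q,s \right)} = s - 6 q s$ ($t{\left(q,s \right)} = - 6 q s + s = s - 6 q s$)
$W = 36$ ($W = 6^{2} = 36$)
$\left(W + t{\left(-20,7 \right)}\right) \left(282 + 334\right) = \left(36 + 7 \left(1 - -120\right)\right) \left(282 + 334\right) = \left(36 + 7 \left(1 + 120\right)\right) 616 = \left(36 + 7 \cdot 121\right) 616 = \left(36 + 847\right) 616 = 883 \cdot 616 = 543928$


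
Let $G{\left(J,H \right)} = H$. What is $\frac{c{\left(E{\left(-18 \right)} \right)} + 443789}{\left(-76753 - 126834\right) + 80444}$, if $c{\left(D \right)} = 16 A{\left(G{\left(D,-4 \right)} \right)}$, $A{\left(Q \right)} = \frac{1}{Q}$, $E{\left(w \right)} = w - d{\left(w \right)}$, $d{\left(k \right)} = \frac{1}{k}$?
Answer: $- \frac{443785}{123143} \approx -3.6038$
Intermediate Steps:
$E{\left(w \right)} = w - \frac{1}{w}$
$c{\left(D \right)} = -4$ ($c{\left(D \right)} = \frac{16}{-4} = 16 \left(- \frac{1}{4}\right) = -4$)
$\frac{c{\left(E{\left(-18 \right)} \right)} + 443789}{\left(-76753 - 126834\right) + 80444} = \frac{-4 + 443789}{\left(-76753 - 126834\right) + 80444} = \frac{443785}{\left(-76753 - 126834\right) + 80444} = \frac{443785}{-203587 + 80444} = \frac{443785}{-123143} = 443785 \left(- \frac{1}{123143}\right) = - \frac{443785}{123143}$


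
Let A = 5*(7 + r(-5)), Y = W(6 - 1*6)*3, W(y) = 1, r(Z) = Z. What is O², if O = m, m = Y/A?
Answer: 9/100 ≈ 0.090000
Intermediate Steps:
Y = 3 (Y = 1*3 = 3)
A = 10 (A = 5*(7 - 5) = 5*2 = 10)
m = 3/10 ≈ 0.30000
O = 3/10 ≈ 0.30000
O² = (3/10)² = 9/100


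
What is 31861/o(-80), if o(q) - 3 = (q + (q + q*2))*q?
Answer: 31861/25603 ≈ 1.2444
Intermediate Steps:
o(q) = 3 + 4*q² (o(q) = 3 + (q + (q + q*2))*q = 3 + (q + (q + 2*q))*q = 3 + (q + 3*q)*q = 3 + (4*q)*q = 3 + 4*q²)
31861/o(-80) = 31861/(3 + 4*(-80)²) = 31861/(3 + 4*6400) = 31861/(3 + 25600) = 31861/25603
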